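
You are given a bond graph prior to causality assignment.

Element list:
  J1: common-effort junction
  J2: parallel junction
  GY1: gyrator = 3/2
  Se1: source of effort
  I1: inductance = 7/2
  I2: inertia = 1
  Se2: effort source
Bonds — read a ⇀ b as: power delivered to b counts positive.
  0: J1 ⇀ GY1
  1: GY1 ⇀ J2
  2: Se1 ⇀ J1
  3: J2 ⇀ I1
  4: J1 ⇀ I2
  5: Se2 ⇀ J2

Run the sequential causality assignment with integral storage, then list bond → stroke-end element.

b2 stroke at J1  (source Se1 imposes e)
b5 stroke at J2  (source Se2 imposes e)
b0 stroke at GY1  (J1 effort already set via bond 2)
b4 stroke at I2  (J1 effort already set via bond 2)
b1 stroke at GY1  (common-e at J2 fixed by 5)
b3 stroke at I1  (J2: bond 5 brought effort, rest push out)

β0 →GY1
β1 →GY1
β2 →J1
β3 →I1
β4 →I2
β5 →J2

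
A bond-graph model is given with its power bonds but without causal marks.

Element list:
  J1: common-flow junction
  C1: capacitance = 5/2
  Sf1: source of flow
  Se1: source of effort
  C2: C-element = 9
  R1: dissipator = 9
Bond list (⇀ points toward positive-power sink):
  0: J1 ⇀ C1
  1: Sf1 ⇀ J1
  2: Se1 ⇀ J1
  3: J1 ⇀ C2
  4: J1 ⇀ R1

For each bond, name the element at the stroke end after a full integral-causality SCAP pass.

b0 →J1
b1 →Sf1
b2 →J1
b3 →J1
b4 →J1

bond 1 |Sf1  (Sf1 (Sf) sets flow on bond)
bond 2 |J1  (Se1: effort source, stroke at far end)
bond 0 |J1  (1-jn J1 has f-setter on 1)
bond 3 |J1  (J1 flow already set via bond 1)
bond 4 |J1  (J1: bond 1 brought flow, rest push out)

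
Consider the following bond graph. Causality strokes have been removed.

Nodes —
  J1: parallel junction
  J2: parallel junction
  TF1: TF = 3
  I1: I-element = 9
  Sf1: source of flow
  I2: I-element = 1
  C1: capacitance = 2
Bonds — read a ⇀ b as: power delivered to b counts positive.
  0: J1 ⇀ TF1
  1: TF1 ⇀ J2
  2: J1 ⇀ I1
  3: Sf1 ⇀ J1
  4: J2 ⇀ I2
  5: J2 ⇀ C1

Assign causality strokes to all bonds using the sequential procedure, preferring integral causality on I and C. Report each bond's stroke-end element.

bond 3 stroke→Sf1  (Sf1 (Sf) sets flow on bond)
bond 2 stroke→I1  (I1 integral (f out))
bond 0 stroke→J1  (J1: last free bond brings effort in)
bond 1 stroke→TF1  (TF1 one-in-one-out from 0)
bond 4 stroke→I2  (I2 outputs flow p/I2)
bond 5 stroke→J2  (closing 0-jn rule on J2)

β0 →J1
β1 →TF1
β2 →I1
β3 →Sf1
β4 →I2
β5 →J2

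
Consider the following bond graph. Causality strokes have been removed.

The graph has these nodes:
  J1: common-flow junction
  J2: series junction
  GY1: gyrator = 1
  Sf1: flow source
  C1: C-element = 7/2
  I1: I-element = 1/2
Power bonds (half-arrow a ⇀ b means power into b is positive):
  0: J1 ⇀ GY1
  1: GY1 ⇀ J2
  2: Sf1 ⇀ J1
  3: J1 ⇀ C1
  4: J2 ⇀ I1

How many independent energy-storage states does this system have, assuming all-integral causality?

β2 stroke→Sf1  (source Sf1 imposes f)
β0 stroke→J1  (1-jn J1 has f-setter on 2)
β3 stroke→J1  (common-f at J1 fixed by 2)
β1 stroke→J2  (GY1: gyrator matches bond 0)
β4 stroke→I1  (J2 needs exactly one f-in)

2  (C1, I1 all integral)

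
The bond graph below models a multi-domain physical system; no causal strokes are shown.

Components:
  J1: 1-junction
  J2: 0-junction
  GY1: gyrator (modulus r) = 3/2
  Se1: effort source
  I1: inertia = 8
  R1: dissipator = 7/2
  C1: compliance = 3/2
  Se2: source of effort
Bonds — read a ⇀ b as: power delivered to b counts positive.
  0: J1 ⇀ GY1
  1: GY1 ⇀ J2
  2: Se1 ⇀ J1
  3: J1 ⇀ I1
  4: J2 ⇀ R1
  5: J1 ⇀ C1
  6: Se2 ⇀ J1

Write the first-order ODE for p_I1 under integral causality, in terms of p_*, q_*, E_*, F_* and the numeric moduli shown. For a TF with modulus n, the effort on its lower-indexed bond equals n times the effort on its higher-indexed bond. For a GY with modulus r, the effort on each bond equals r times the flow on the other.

#2 stroke→J1  (source Se1 imposes e)
#6 stroke→J1  (Se2: effort source, stroke at far end)
#3 stroke→I1  (I1: I, integral causality)
#0 stroke→J1  (1-jn J1 has f-setter on 3)
#5 stroke→J1  (1-jn J1 has f-setter on 3)
#1 stroke→J2  (GY1 both-in/both-out from 0)
#4 stroke→R1  (J2: bond 1 brought effort, rest push out)

dp_I1/dt = E_Se1 + E_Se2 - 9*p_I1/112 - 2*q_C1/3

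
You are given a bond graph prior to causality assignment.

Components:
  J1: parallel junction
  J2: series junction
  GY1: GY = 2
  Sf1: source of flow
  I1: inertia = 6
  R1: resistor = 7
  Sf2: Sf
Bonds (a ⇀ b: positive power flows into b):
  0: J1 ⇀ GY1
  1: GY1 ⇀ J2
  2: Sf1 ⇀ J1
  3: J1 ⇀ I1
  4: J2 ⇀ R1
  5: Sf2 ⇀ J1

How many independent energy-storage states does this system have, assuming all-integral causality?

1  (I1 all integral)

bond 2 →Sf1  (Sf1: flow source, stroke at near end)
bond 5 →Sf2  (source Sf2 imposes f)
bond 3 →I1  (I1: I, integral causality)
bond 0 →J1  (J1: last free bond brings effort in)
bond 1 →J2  (GY1: gyrator matches bond 0)
bond 4 →R1  (closing 1-jn rule on J2)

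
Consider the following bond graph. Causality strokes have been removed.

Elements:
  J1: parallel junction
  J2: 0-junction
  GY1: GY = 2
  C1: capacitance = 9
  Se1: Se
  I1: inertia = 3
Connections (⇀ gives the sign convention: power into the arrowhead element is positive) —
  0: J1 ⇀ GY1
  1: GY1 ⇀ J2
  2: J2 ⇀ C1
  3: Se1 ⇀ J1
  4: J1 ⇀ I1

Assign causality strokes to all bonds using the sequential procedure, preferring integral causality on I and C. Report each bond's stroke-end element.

bond 0 →GY1
bond 1 →GY1
bond 2 →J2
bond 3 →J1
bond 4 →I1

β3 stroke at J1  (source Se1 imposes e)
β0 stroke at GY1  (J1 effort already set via bond 3)
β4 stroke at I1  (0-jn J1 has e-setter on 3)
β1 stroke at GY1  (GY GY1: same side as bond 0)
β2 stroke at J2  (J2: last free bond brings effort in)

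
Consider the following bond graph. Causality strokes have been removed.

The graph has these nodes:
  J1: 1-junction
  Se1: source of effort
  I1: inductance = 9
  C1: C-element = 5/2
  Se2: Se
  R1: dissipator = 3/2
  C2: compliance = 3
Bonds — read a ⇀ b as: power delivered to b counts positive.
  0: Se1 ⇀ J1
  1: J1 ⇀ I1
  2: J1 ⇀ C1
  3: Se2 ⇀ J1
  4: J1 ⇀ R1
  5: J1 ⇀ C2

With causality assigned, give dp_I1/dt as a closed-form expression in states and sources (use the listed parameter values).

dp_I1/dt = E_Se1 + E_Se2 - p_I1/6 - 2*q_C1/5 - q_C2/3

b0 →J1  (Se1: effort source, stroke at far end)
b3 →J1  (Se2 (Se) sets effort on bond)
b1 →I1  (I1: I, integral causality)
b2 →J1  (common-f at J1 fixed by 1)
b4 →J1  (common-f at J1 fixed by 1)
b5 →J1  (J1 flow already set via bond 1)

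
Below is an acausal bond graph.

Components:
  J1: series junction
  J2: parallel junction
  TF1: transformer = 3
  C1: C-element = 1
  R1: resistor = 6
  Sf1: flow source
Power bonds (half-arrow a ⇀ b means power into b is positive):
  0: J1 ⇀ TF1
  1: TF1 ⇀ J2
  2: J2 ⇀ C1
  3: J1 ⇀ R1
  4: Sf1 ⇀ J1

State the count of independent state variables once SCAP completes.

bond 4 stroke→Sf1  (source Sf1 imposes f)
bond 0 stroke→J1  (J1: bond 4 brought flow, rest push out)
bond 3 stroke→J1  (common-f at J1 fixed by 4)
bond 1 stroke→TF1  (TF TF1: opposite of bond 0)
bond 2 stroke→J2  (only one effort-in slot at J2)

1  (C1 all integral)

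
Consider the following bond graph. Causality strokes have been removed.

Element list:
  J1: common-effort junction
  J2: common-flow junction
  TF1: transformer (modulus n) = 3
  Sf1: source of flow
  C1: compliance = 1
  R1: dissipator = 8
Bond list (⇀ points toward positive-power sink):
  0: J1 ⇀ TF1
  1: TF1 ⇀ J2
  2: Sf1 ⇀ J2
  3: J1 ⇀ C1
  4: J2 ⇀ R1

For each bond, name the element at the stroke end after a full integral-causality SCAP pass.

#0 →TF1
#1 →J2
#2 →Sf1
#3 →J1
#4 →J2

β2 |Sf1  (Sf1 (Sf) sets flow on bond)
β1 |J2  (1-jn J2 has f-setter on 2)
β4 |J2  (1-jn J2 has f-setter on 2)
β0 |TF1  (TF TF1: opposite of bond 1)
β3 |J1  (J1 needs exactly one e-in)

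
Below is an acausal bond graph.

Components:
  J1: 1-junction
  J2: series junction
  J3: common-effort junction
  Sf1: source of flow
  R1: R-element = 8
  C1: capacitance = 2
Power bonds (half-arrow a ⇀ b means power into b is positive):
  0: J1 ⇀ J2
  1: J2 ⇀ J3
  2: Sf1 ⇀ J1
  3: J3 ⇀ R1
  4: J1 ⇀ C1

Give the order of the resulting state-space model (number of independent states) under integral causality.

β2 →Sf1  (Sf1 (Sf) sets flow on bond)
β0 →J1  (J1: bond 2 brought flow, rest push out)
β4 →J1  (common-f at J1 fixed by 2)
β1 →J2  (common-f at J2 fixed by 0)
β3 →J3  (J3: last free bond brings effort in)

1  (C1 all integral)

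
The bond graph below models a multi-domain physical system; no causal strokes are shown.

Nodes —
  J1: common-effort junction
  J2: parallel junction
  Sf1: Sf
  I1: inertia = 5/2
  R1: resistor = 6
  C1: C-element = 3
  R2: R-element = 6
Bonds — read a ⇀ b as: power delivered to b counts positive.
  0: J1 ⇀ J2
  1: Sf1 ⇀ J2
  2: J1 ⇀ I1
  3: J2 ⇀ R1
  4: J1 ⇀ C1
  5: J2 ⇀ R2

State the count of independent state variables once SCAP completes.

#1 →Sf1  (Sf1 (Sf) sets flow on bond)
#2 →I1  (I1 outputs flow p/I1)
#4 →J1  (C1: C, integral causality)
#0 →J2  (J1: bond 4 brought effort, rest push out)
#3 →R1  (J2 effort already set via bond 0)
#5 →R2  (J2: bond 0 brought effort, rest push out)

2  (C1, I1 all integral)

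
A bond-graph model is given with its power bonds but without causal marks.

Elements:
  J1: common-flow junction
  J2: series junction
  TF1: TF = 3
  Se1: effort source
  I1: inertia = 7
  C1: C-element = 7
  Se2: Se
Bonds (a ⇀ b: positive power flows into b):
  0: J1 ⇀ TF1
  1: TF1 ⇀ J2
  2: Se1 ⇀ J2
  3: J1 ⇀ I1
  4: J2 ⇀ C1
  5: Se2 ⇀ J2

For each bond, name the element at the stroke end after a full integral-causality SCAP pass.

bond 2 →J2  (Se1 (Se) sets effort on bond)
bond 5 →J2  (source Se2 imposes e)
bond 3 →I1  (I1: I, integral causality)
bond 0 →J1  (common-f at J1 fixed by 3)
bond 1 →TF1  (TF TF1: opposite of bond 0)
bond 4 →J2  (common-f at J2 fixed by 1)

b0 stroke→J1
b1 stroke→TF1
b2 stroke→J2
b3 stroke→I1
b4 stroke→J2
b5 stroke→J2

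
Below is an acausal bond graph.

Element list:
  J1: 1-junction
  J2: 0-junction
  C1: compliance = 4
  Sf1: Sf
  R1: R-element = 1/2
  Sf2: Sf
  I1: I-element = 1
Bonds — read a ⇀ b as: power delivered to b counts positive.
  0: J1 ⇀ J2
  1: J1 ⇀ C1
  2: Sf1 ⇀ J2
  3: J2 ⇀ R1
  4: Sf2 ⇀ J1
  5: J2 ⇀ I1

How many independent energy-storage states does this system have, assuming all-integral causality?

b2 |Sf1  (Sf1: flow source, stroke at near end)
b4 |Sf2  (Sf2 (Sf) sets flow on bond)
b0 |J1  (J1 flow already set via bond 4)
b1 |J1  (J1: bond 4 brought flow, rest push out)
b5 |I1  (I1 outputs flow p/I1)
b3 |J2  (closing 0-jn rule on J2)

2  (C1, I1 all integral)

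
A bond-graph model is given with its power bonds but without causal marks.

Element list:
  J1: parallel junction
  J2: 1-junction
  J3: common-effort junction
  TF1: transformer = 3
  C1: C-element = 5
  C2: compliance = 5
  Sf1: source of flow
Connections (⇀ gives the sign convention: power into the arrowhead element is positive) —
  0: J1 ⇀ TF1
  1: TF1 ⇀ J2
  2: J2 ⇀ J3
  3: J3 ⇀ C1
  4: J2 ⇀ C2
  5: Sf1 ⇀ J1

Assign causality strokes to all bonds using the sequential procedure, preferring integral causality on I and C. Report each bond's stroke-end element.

#5 →Sf1  (Sf1: flow source, stroke at near end)
#0 →J1  (J1: last free bond brings effort in)
#1 →TF1  (TF TF1: opposite of bond 0)
#2 →J2  (common-f at J2 fixed by 1)
#4 →J2  (J2 flow already set via bond 1)
#3 →J3  (J3: last free bond brings effort in)

b0 |J1
b1 |TF1
b2 |J2
b3 |J3
b4 |J2
b5 |Sf1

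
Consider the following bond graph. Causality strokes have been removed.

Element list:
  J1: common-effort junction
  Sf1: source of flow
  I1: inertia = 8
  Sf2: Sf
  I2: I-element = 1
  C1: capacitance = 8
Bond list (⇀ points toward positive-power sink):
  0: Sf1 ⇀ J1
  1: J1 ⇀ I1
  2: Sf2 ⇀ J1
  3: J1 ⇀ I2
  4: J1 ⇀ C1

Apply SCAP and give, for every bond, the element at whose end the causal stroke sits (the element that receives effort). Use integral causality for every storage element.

bond 0 stroke→Sf1  (Sf1 (Sf) sets flow on bond)
bond 2 stroke→Sf2  (Sf2: flow source, stroke at near end)
bond 1 stroke→I1  (I1: I, integral causality)
bond 3 stroke→I2  (I2: I, integral causality)
bond 4 stroke→J1  (only one effort-in slot at J1)

bond 0 stroke at Sf1
bond 1 stroke at I1
bond 2 stroke at Sf2
bond 3 stroke at I2
bond 4 stroke at J1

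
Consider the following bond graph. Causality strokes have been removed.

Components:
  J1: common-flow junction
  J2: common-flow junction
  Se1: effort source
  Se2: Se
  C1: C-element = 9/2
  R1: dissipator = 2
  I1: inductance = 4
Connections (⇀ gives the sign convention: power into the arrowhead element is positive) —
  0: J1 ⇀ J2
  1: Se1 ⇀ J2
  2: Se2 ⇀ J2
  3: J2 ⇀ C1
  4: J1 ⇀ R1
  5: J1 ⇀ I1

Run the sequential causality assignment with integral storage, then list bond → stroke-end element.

#1 →J2  (Se1 (Se) sets effort on bond)
#2 →J2  (Se2 fixes effort; stroke away)
#3 →J2  (C1 outputs effort q/C1)
#0 →J1  (J2 needs exactly one f-in)
#5 →I1  (prefer integral on I1)
#4 →J1  (J1 flow already set via bond 5)

b0 |J1
b1 |J2
b2 |J2
b3 |J2
b4 |J1
b5 |I1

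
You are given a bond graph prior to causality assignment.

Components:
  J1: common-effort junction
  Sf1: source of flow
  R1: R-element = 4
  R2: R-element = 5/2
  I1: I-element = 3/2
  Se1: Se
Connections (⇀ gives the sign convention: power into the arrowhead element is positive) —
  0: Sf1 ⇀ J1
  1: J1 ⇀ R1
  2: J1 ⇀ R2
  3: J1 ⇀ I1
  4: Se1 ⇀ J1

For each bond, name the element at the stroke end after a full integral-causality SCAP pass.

#0 stroke at Sf1
#1 stroke at R1
#2 stroke at R2
#3 stroke at I1
#4 stroke at J1

#0 stroke at Sf1  (source Sf1 imposes f)
#4 stroke at J1  (Se1: effort source, stroke at far end)
#1 stroke at R1  (common-e at J1 fixed by 4)
#2 stroke at R2  (J1: bond 4 brought effort, rest push out)
#3 stroke at I1  (J1 effort already set via bond 4)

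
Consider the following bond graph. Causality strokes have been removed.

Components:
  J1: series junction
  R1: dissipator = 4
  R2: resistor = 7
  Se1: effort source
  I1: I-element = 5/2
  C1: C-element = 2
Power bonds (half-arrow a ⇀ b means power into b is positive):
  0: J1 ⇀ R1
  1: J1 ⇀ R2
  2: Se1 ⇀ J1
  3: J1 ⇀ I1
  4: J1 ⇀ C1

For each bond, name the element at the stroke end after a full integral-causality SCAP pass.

b0 |J1
b1 |J1
b2 |J1
b3 |I1
b4 |J1

b2 stroke→J1  (Se1 fixes effort; stroke away)
b3 stroke→I1  (prefer integral on I1)
b0 stroke→J1  (1-jn J1 has f-setter on 3)
b1 stroke→J1  (common-f at J1 fixed by 3)
b4 stroke→J1  (1-jn J1 has f-setter on 3)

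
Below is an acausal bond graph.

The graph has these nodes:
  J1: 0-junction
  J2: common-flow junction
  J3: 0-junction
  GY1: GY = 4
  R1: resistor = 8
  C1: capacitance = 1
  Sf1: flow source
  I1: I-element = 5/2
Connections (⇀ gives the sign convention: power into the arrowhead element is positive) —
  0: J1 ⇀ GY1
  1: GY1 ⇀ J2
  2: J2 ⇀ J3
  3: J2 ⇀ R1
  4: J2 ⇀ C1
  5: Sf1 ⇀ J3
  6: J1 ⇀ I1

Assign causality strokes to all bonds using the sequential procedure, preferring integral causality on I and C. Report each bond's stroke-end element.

b0 stroke→J1
b1 stroke→J2
b2 stroke→J3
b3 stroke→J2
b4 stroke→J2
b5 stroke→Sf1
b6 stroke→I1

b5 →Sf1  (source Sf1 imposes f)
b2 →J3  (closing 0-jn rule on J3)
b1 →J2  (J2: bond 2 brought flow, rest push out)
b3 →J2  (1-jn J2 has f-setter on 2)
b4 →J2  (1-jn J2 has f-setter on 2)
b0 →J1  (GY1: gyrator matches bond 1)
b6 →I1  (J1 effort already set via bond 0)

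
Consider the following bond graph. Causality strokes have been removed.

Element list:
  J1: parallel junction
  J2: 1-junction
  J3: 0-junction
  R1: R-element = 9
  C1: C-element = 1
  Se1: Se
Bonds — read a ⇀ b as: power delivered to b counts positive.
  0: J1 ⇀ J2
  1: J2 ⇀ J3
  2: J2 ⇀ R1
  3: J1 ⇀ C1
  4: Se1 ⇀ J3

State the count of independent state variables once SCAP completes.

1  (C1 all integral)

#4 stroke→J3  (Se1 fixes effort; stroke away)
#1 stroke→J2  (J3 effort already set via bond 4)
#3 stroke→J1  (C1 integral (e out))
#0 stroke→J2  (J1 effort already set via bond 3)
#2 stroke→R1  (J2 needs exactly one f-in)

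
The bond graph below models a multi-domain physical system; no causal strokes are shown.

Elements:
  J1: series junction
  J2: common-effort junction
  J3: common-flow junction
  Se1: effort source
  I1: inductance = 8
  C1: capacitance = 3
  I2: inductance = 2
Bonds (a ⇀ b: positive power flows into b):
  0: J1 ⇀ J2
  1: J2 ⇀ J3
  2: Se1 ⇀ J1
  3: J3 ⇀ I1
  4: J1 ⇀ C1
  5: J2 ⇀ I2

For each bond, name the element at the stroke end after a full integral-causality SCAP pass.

β2 stroke at J1  (Se1 (Se) sets effort on bond)
β3 stroke at I1  (prefer integral on I1)
β1 stroke at J3  (J3: bond 3 brought flow, rest push out)
β4 stroke at J1  (C1: C, integral causality)
β0 stroke at J2  (only one flow-in slot at J1)
β5 stroke at I2  (J2 effort already set via bond 0)

bond 0 →J2
bond 1 →J3
bond 2 →J1
bond 3 →I1
bond 4 →J1
bond 5 →I2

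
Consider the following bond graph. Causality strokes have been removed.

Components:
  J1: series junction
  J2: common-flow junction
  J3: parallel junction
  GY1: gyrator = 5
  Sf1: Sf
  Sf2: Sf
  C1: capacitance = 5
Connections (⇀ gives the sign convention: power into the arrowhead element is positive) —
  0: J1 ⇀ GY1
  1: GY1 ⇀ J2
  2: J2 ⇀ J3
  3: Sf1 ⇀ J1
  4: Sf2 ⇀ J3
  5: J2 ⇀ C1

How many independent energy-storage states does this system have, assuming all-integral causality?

1  (C1 all integral)

#3 stroke→Sf1  (source Sf1 imposes f)
#4 stroke→Sf2  (source Sf2 imposes f)
#0 stroke→J1  (common-f at J1 fixed by 3)
#2 stroke→J3  (J3 needs exactly one e-in)
#1 stroke→J2  (GY1: gyrator matches bond 0)
#5 stroke→J2  (1-jn J2 has f-setter on 2)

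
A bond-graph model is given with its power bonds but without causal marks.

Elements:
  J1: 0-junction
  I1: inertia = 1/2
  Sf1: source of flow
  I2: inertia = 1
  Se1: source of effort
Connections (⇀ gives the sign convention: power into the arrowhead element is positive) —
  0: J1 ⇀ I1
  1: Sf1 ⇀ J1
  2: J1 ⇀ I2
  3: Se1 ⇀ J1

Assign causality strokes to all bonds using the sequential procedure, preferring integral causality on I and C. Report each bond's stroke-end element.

b0 |I1
b1 |Sf1
b2 |I2
b3 |J1

b1 stroke at Sf1  (Sf1 (Sf) sets flow on bond)
b3 stroke at J1  (Se1: effort source, stroke at far end)
b0 stroke at I1  (common-e at J1 fixed by 3)
b2 stroke at I2  (common-e at J1 fixed by 3)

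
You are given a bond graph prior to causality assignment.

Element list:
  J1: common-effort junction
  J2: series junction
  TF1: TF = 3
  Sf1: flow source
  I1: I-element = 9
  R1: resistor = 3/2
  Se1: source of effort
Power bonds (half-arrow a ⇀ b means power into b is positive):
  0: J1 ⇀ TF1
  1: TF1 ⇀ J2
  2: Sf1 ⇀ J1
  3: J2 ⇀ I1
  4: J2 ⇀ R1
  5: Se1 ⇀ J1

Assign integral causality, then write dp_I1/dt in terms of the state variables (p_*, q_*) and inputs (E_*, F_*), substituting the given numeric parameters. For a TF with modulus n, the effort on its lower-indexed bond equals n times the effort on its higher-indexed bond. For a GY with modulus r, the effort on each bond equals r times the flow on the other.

b2 stroke at Sf1  (Sf1 fixes flow; stroke at Sf1)
b5 stroke at J1  (Se1 fixes effort; stroke away)
b0 stroke at TF1  (J1 effort already set via bond 5)
b1 stroke at J2  (through TF1, causality passes straight; one stroke at TF1)
b3 stroke at I1  (I1 integral (f out))
b4 stroke at J2  (J2: bond 3 brought flow, rest push out)

dp_I1/dt = E_Se1/3 - p_I1/6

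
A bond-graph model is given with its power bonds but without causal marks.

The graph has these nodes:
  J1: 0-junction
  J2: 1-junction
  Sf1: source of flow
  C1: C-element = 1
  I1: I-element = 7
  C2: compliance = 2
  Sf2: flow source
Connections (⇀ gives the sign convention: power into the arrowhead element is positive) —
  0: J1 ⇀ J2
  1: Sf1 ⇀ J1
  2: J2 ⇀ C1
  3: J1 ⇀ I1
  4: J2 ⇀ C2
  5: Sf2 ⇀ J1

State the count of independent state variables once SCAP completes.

#1 |Sf1  (Sf1 (Sf) sets flow on bond)
#5 |Sf2  (source Sf2 imposes f)
#2 |J2  (C1 outputs effort q/C1)
#3 |I1  (I1 integral (f out))
#0 |J1  (J1 needs exactly one e-in)
#4 |J2  (1-jn J2 has f-setter on 0)

3  (C1, C2, I1 all integral)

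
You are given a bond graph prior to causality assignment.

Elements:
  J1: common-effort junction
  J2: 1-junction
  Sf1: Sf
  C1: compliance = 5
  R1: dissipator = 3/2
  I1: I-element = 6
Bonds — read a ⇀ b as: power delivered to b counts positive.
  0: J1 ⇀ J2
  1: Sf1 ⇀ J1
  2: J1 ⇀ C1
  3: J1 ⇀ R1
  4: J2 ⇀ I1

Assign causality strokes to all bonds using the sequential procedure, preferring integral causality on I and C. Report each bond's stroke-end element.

#1 →Sf1  (source Sf1 imposes f)
#2 →J1  (C1 integral (e out))
#0 →J2  (J1 effort already set via bond 2)
#3 →R1  (J1 effort already set via bond 2)
#4 →I1  (J2: last free bond brings flow in)

#0 stroke→J2
#1 stroke→Sf1
#2 stroke→J1
#3 stroke→R1
#4 stroke→I1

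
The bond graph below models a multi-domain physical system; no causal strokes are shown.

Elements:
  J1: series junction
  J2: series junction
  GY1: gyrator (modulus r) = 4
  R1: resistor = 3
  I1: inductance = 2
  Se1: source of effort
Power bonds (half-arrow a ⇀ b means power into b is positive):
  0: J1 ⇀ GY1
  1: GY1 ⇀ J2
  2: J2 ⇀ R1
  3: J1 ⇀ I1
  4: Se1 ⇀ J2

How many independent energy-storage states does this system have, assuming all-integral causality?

#4 →J2  (source Se1 imposes e)
#3 →I1  (I1: I, integral causality)
#0 →J1  (common-f at J1 fixed by 3)
#1 →J2  (GY1 both-in/both-out from 0)
#2 →R1  (only one flow-in slot at J2)

1  (I1 all integral)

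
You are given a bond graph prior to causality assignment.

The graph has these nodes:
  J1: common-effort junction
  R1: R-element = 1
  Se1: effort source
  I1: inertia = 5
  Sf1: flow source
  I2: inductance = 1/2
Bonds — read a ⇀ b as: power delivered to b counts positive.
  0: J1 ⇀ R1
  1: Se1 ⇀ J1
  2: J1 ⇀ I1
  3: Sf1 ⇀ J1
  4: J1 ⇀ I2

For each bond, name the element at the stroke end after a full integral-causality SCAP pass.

b1 →J1  (Se1 fixes effort; stroke away)
b3 →Sf1  (Sf1 fixes flow; stroke at Sf1)
b0 →R1  (0-jn J1 has e-setter on 1)
b2 →I1  (J1: bond 1 brought effort, rest push out)
b4 →I2  (0-jn J1 has e-setter on 1)

b0 stroke at R1
b1 stroke at J1
b2 stroke at I1
b3 stroke at Sf1
b4 stroke at I2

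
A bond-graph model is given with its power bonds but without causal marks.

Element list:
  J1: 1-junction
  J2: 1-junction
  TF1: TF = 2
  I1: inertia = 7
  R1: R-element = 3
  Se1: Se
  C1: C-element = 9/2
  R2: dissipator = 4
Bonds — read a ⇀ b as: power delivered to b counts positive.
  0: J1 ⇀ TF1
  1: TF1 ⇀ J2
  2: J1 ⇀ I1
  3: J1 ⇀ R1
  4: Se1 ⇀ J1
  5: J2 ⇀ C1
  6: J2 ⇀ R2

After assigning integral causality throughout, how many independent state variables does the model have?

2  (C1, I1 all integral)

bond 4 →J1  (Se1 fixes effort; stroke away)
bond 2 →I1  (I1: I, integral causality)
bond 0 →J1  (J1 flow already set via bond 2)
bond 3 →J1  (common-f at J1 fixed by 2)
bond 1 →TF1  (TF TF1: opposite of bond 0)
bond 5 →J2  (J2 flow already set via bond 1)
bond 6 →J2  (1-jn J2 has f-setter on 1)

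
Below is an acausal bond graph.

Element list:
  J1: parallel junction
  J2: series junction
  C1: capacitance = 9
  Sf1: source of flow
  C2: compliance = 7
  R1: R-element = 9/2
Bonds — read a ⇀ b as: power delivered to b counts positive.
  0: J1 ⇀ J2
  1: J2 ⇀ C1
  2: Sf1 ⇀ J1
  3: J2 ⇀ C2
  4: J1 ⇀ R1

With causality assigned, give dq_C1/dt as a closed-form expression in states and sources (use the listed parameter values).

dq_C1/dt = F_Sf1 - 2*q_C1/81 - 2*q_C2/63

#2 |Sf1  (Sf1 fixes flow; stroke at Sf1)
#1 |J2  (C1 outputs effort q/C1)
#3 |J2  (prefer integral on C2)
#0 |J1  (J2: last free bond brings flow in)
#4 |R1  (J1 effort already set via bond 0)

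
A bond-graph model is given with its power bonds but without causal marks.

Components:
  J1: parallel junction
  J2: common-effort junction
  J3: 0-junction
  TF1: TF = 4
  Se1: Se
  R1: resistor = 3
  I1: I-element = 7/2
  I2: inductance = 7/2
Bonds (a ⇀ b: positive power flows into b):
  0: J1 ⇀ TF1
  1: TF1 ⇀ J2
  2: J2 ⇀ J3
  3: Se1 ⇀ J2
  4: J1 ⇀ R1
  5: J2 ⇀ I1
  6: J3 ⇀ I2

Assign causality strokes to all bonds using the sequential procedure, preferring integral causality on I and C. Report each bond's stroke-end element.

bond 3 stroke at J2  (Se1 fixes effort; stroke away)
bond 1 stroke at TF1  (0-jn J2 has e-setter on 3)
bond 2 stroke at J3  (J2: bond 3 brought effort, rest push out)
bond 5 stroke at I1  (common-e at J2 fixed by 3)
bond 6 stroke at I2  (common-e at J3 fixed by 2)
bond 0 stroke at J1  (through TF1, causality passes straight; one stroke at TF1)
bond 4 stroke at R1  (common-e at J1 fixed by 0)

bond 0 →J1
bond 1 →TF1
bond 2 →J3
bond 3 →J2
bond 4 →R1
bond 5 →I1
bond 6 →I2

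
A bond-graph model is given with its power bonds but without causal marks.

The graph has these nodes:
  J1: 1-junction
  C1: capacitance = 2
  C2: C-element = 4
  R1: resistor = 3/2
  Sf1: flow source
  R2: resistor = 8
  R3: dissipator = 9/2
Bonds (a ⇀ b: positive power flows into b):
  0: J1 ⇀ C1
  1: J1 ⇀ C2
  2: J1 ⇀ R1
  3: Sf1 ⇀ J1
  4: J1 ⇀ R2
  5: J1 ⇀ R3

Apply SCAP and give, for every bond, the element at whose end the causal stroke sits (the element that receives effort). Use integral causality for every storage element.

b0 stroke→J1
b1 stroke→J1
b2 stroke→J1
b3 stroke→Sf1
b4 stroke→J1
b5 stroke→J1

#3 |Sf1  (Sf1 fixes flow; stroke at Sf1)
#0 |J1  (J1: bond 3 brought flow, rest push out)
#1 |J1  (1-jn J1 has f-setter on 3)
#2 |J1  (J1: bond 3 brought flow, rest push out)
#4 |J1  (J1: bond 3 brought flow, rest push out)
#5 |J1  (J1: bond 3 brought flow, rest push out)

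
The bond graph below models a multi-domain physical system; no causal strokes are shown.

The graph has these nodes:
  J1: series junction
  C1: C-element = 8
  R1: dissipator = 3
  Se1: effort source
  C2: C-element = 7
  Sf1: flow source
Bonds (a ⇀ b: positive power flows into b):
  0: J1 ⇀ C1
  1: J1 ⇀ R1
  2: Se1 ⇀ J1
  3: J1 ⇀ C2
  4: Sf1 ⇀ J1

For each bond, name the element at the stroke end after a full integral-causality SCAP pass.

#2 stroke at J1  (Se1 fixes effort; stroke away)
#4 stroke at Sf1  (Sf1: flow source, stroke at near end)
#0 stroke at J1  (J1: bond 4 brought flow, rest push out)
#1 stroke at J1  (common-f at J1 fixed by 4)
#3 stroke at J1  (J1 flow already set via bond 4)

bond 0 stroke→J1
bond 1 stroke→J1
bond 2 stroke→J1
bond 3 stroke→J1
bond 4 stroke→Sf1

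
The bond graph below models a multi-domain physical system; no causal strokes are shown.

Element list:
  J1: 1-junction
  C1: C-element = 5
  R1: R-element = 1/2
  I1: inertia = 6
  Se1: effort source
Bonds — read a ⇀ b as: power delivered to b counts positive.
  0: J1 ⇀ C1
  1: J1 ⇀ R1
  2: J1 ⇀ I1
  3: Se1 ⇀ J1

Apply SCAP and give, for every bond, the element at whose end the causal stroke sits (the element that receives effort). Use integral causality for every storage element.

bond 0 |J1
bond 1 |J1
bond 2 |I1
bond 3 |J1

#3 stroke→J1  (Se1 (Se) sets effort on bond)
#0 stroke→J1  (prefer integral on C1)
#2 stroke→I1  (I1 outputs flow p/I1)
#1 stroke→J1  (1-jn J1 has f-setter on 2)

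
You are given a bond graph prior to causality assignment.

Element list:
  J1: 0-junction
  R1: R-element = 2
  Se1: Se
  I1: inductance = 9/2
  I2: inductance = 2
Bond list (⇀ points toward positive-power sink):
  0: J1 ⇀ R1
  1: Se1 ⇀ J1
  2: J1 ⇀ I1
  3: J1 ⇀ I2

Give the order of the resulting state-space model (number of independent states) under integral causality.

b1 →J1  (source Se1 imposes e)
b0 →R1  (common-e at J1 fixed by 1)
b2 →I1  (common-e at J1 fixed by 1)
b3 →I2  (common-e at J1 fixed by 1)

2  (I1, I2 all integral)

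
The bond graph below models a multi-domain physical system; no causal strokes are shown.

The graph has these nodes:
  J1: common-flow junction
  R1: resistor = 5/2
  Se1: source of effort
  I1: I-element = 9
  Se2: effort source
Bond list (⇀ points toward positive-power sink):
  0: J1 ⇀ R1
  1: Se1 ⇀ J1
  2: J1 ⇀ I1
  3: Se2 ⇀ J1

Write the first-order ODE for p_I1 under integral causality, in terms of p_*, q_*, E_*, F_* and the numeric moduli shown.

dp_I1/dt = E_Se1 + E_Se2 - 5*p_I1/18

β1 stroke→J1  (Se1 fixes effort; stroke away)
β3 stroke→J1  (Se2 fixes effort; stroke away)
β2 stroke→I1  (I1: I, integral causality)
β0 stroke→J1  (common-f at J1 fixed by 2)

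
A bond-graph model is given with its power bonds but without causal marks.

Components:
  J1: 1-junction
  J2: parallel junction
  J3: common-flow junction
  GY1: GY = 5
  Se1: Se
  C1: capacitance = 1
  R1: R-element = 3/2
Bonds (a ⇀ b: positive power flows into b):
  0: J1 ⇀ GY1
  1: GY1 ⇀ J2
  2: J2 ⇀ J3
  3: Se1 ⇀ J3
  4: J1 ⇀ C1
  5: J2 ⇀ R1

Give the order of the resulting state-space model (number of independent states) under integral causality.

b3 →J3  (Se1 (Se) sets effort on bond)
b2 →J2  (J3 needs exactly one f-in)
b1 →GY1  (J2: bond 2 brought effort, rest push out)
b5 →R1  (0-jn J2 has e-setter on 2)
b0 →GY1  (through GY1, causality inverts; strokes same side of GY1)
b4 →J1  (1-jn J1 has f-setter on 0)

1  (C1 all integral)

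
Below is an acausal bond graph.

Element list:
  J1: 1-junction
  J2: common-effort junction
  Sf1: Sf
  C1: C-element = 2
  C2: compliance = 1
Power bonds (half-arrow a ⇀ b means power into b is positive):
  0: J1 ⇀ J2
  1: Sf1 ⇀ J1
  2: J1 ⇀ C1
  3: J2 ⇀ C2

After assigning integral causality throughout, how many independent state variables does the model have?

2  (C1, C2 all integral)

b1 stroke at Sf1  (Sf1: flow source, stroke at near end)
b0 stroke at J1  (1-jn J1 has f-setter on 1)
b2 stroke at J1  (1-jn J1 has f-setter on 1)
b3 stroke at J2  (closing 0-jn rule on J2)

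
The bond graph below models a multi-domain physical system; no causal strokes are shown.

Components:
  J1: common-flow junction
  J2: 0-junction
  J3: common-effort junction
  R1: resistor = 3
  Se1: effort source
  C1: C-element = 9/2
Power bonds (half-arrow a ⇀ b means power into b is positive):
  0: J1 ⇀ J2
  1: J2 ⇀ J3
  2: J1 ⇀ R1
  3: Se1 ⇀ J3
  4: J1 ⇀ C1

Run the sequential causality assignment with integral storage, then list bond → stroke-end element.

bond 0 stroke at J1
bond 1 stroke at J2
bond 2 stroke at R1
bond 3 stroke at J3
bond 4 stroke at J1

bond 3 stroke→J3  (Se1 (Se) sets effort on bond)
bond 1 stroke→J2  (J3 effort already set via bond 3)
bond 0 stroke→J1  (common-e at J2 fixed by 1)
bond 4 stroke→J1  (C1 outputs effort q/C1)
bond 2 stroke→R1  (J1: last free bond brings flow in)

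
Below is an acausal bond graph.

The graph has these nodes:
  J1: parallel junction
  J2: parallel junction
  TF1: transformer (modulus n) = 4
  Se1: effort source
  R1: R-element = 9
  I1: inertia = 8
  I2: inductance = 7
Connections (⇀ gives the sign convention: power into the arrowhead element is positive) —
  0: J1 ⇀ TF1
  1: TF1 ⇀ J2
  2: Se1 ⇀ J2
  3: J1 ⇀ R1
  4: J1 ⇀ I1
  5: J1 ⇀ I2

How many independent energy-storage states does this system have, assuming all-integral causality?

#2 stroke at J2  (Se1 (Se) sets effort on bond)
#1 stroke at TF1  (J2 effort already set via bond 2)
#0 stroke at J1  (through TF1, causality passes straight; one stroke at TF1)
#3 stroke at R1  (J1 effort already set via bond 0)
#4 stroke at I1  (0-jn J1 has e-setter on 0)
#5 stroke at I2  (J1: bond 0 brought effort, rest push out)

2  (I1, I2 all integral)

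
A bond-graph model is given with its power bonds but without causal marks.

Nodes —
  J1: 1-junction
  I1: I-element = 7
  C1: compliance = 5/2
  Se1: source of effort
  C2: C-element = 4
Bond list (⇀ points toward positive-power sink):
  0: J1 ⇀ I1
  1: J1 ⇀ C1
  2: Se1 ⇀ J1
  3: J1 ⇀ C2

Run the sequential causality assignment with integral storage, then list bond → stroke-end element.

#0 stroke→I1
#1 stroke→J1
#2 stroke→J1
#3 stroke→J1

β2 →J1  (Se1 (Se) sets effort on bond)
β0 →I1  (I1: I, integral causality)
β1 →J1  (common-f at J1 fixed by 0)
β3 →J1  (common-f at J1 fixed by 0)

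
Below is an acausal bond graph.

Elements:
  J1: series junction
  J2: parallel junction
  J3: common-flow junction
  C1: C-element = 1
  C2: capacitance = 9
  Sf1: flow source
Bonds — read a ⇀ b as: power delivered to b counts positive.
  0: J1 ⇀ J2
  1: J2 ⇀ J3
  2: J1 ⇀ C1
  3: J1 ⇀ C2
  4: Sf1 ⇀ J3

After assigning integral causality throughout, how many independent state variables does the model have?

bond 4 stroke at Sf1  (source Sf1 imposes f)
bond 1 stroke at J3  (J3: bond 4 brought flow, rest push out)
bond 0 stroke at J2  (J2: last free bond brings effort in)
bond 2 stroke at J1  (J1: bond 0 brought flow, rest push out)
bond 3 stroke at J1  (common-f at J1 fixed by 0)

2  (C1, C2 all integral)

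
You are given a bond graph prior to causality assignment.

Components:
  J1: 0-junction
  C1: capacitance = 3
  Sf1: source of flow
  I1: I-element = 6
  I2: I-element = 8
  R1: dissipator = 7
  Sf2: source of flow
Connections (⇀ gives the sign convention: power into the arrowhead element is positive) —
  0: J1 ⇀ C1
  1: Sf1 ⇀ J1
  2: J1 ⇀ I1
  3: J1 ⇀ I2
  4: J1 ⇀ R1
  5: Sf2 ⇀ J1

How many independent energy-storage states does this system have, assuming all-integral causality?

3  (C1, I1, I2 all integral)

β1 stroke at Sf1  (Sf1 (Sf) sets flow on bond)
β5 stroke at Sf2  (Sf2 (Sf) sets flow on bond)
β0 stroke at J1  (C1: C, integral causality)
β2 stroke at I1  (J1 effort already set via bond 0)
β3 stroke at I2  (common-e at J1 fixed by 0)
β4 stroke at R1  (J1 effort already set via bond 0)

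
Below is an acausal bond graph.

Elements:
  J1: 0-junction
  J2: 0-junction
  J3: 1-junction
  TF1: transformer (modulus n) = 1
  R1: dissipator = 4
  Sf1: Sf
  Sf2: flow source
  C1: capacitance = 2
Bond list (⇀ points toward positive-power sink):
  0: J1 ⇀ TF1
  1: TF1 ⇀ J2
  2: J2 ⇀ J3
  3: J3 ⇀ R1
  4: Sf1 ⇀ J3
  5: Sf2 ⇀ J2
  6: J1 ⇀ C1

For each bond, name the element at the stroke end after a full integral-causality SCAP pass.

bond 0 stroke at TF1
bond 1 stroke at J2
bond 2 stroke at J3
bond 3 stroke at J3
bond 4 stroke at Sf1
bond 5 stroke at Sf2
bond 6 stroke at J1

#4 stroke at Sf1  (Sf1 fixes flow; stroke at Sf1)
#5 stroke at Sf2  (Sf2 fixes flow; stroke at Sf2)
#2 stroke at J3  (J3: bond 4 brought flow, rest push out)
#3 stroke at J3  (1-jn J3 has f-setter on 4)
#1 stroke at J2  (closing 0-jn rule on J2)
#0 stroke at TF1  (through TF1, causality passes straight; one stroke at TF1)
#6 stroke at J1  (closing 0-jn rule on J1)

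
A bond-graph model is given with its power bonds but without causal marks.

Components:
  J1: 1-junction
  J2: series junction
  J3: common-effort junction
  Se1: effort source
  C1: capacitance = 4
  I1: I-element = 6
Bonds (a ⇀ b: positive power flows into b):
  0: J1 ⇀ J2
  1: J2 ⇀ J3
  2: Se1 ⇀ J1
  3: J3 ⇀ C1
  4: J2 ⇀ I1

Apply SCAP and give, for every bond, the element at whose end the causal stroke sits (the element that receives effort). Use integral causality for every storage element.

bond 0 |J2
bond 1 |J2
bond 2 |J1
bond 3 |J3
bond 4 |I1

bond 2 stroke→J1  (Se1 fixes effort; stroke away)
bond 0 stroke→J2  (only one flow-in slot at J1)
bond 3 stroke→J3  (C1: C, integral causality)
bond 1 stroke→J2  (J3 effort already set via bond 3)
bond 4 stroke→I1  (only one flow-in slot at J2)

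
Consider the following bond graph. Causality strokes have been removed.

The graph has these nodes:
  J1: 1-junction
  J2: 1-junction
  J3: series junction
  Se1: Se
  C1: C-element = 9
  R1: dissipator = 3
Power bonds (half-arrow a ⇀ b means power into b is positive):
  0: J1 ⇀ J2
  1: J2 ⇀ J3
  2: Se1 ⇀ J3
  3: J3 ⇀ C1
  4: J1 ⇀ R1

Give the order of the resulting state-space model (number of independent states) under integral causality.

1  (C1 all integral)

#2 →J3  (Se1 (Se) sets effort on bond)
#3 →J3  (prefer integral on C1)
#1 →J2  (closing 1-jn rule on J3)
#0 →J1  (closing 1-jn rule on J2)
#4 →R1  (J1: last free bond brings flow in)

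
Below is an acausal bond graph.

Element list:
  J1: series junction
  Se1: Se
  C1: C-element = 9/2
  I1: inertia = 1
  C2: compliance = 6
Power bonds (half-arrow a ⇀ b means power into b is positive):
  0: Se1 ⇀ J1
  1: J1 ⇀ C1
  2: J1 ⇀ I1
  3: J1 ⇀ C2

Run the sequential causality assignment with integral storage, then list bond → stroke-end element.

b0 stroke→J1  (Se1: effort source, stroke at far end)
b1 stroke→J1  (C1 integral (e out))
b2 stroke→I1  (I1 integral (f out))
b3 stroke→J1  (1-jn J1 has f-setter on 2)

bond 0 →J1
bond 1 →J1
bond 2 →I1
bond 3 →J1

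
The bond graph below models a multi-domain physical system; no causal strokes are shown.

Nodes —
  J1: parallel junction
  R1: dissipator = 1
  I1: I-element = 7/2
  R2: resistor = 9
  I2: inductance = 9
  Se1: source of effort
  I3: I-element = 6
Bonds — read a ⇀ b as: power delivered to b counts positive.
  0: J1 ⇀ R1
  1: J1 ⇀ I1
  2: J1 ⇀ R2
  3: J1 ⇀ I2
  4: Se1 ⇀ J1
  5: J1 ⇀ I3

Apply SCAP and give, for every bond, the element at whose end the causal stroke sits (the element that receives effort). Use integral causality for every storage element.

b4 |J1  (Se1: effort source, stroke at far end)
b0 |R1  (common-e at J1 fixed by 4)
b1 |I1  (0-jn J1 has e-setter on 4)
b2 |R2  (J1 effort already set via bond 4)
b3 |I2  (J1 effort already set via bond 4)
b5 |I3  (J1: bond 4 brought effort, rest push out)

b0 |R1
b1 |I1
b2 |R2
b3 |I2
b4 |J1
b5 |I3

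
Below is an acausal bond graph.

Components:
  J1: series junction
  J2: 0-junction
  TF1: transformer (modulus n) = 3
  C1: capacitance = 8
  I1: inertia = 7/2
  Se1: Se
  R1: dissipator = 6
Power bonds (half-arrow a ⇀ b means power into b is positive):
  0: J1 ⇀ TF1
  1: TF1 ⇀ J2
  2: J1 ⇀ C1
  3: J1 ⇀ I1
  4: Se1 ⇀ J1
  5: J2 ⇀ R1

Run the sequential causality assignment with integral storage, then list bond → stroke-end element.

b0 stroke→J1
b1 stroke→TF1
b2 stroke→J1
b3 stroke→I1
b4 stroke→J1
b5 stroke→J2

b4 stroke→J1  (source Se1 imposes e)
b2 stroke→J1  (C1 integral (e out))
b3 stroke→I1  (I1 integral (f out))
b0 stroke→J1  (J1: bond 3 brought flow, rest push out)
b1 stroke→TF1  (TF TF1: opposite of bond 0)
b5 stroke→J2  (J2 needs exactly one e-in)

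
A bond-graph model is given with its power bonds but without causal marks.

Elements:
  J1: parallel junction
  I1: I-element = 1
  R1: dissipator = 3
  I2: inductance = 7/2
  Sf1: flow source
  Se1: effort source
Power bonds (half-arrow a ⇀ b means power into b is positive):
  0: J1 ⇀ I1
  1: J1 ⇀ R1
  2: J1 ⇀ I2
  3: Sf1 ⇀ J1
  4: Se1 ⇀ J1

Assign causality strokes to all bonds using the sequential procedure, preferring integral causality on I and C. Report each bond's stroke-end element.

β3 stroke→Sf1  (Sf1 (Sf) sets flow on bond)
β4 stroke→J1  (source Se1 imposes e)
β0 stroke→I1  (0-jn J1 has e-setter on 4)
β1 stroke→R1  (0-jn J1 has e-setter on 4)
β2 stroke→I2  (common-e at J1 fixed by 4)

b0 stroke at I1
b1 stroke at R1
b2 stroke at I2
b3 stroke at Sf1
b4 stroke at J1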